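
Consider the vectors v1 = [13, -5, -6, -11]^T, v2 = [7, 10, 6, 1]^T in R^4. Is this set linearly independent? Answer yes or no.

Form the matrix with these vectors as rows and row reduce.
R2 ← R2 − (7/13)·R1: [0, 165/13, 120/13, 90/13]
2 nonzero rows, so the 2 vectors span a space of dimension 2.
Since 2 = 2, the vectors are linearly independent.

yes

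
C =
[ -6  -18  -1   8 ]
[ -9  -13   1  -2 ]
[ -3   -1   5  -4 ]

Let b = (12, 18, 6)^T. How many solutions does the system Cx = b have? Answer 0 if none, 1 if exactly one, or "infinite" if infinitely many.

infinite

Row reduce the augmented matrix [C | b].
R2 ← R2 − (3/2)·R1: [0, 14, 5/2, -14, 0]
R3 ← R3 − (1/2)·R1: [0, 8, 11/2, -8, 0]
R3 ← R3 − (4/7)·R2: [0, 0, 57/14, 0, 0]
The echelon form has 3 nonzero rows, and every pivot lies in the first 4 columns, so rank(C) = rank([C|b]) = 3.
The system is consistent.
rank = 3 < 4 unknowns, so there are infinitely many solutions.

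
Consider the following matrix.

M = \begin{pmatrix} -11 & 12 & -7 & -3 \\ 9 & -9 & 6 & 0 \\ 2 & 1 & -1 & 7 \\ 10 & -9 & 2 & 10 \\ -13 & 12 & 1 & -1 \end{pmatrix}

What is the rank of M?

Row reduce to echelon form.
R2 ← R2 + (9/11)·R1: [0, 9/11, 3/11, -27/11]
R3 ← R3 + (2/11)·R1: [0, 35/11, -25/11, 71/11]
R4 ← R4 + (10/11)·R1: [0, 21/11, -48/11, 80/11]
R5 ← R5 − (13/11)·R1: [0, -24/11, 102/11, 28/11]
R3 ← R3 − (35/9)·R2: [0, 0, -10/3, 16]
R4 ← R4 − (7/3)·R2: [0, 0, -5, 13]
R5 ← R5 + (8/3)·R2: [0, 0, 10, -4]
R4 ← R4 − (3/2)·R3: [0, 0, 0, -11]
R5 ← R5 + (3)·R3: [0, 0, 0, 44]
R5 ← R5 + (4)·R4: [0, 0, 0, 0]
Echelon form has 4 nonzero rows, so rank(M) = 4.

4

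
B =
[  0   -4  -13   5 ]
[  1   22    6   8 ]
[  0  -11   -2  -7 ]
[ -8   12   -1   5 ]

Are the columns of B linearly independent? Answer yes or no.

yes

Row reduce B to echelon form.
Swap R1 ↔ R2
R4 ← R4 + (8)·R1: [0, 188, 47, 69]
R3 ← R3 − (11/4)·R2: [0, 0, 135/4, -83/4]
R4 ← R4 + (47)·R2: [0, 0, -564, 304]
R4 ← R4 + (752/45)·R3: [0, 0, 0, -1924/45]
4 pivots among 4 columns.
Every column is a pivot column, so the columns are linearly independent.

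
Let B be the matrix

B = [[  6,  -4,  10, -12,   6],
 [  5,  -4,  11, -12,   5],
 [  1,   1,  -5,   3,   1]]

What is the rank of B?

Row reduce to echelon form.
R2 ← R2 − (5/6)·R1: [0, -2/3, 8/3, -2, 0]
R3 ← R3 − (1/6)·R1: [0, 5/3, -20/3, 5, 0]
R3 ← R3 + (5/2)·R2: [0, 0, 0, 0, 0]
Echelon form has 2 nonzero rows, so rank(B) = 2.

2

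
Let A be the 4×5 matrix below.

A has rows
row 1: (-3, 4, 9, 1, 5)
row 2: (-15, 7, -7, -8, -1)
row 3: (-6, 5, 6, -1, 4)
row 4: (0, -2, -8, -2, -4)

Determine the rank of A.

2

Row reduce to echelon form.
R2 ← R2 − (5)·R1: [0, -13, -52, -13, -26]
R3 ← R3 − (2)·R1: [0, -3, -12, -3, -6]
R3 ← R3 − (3/13)·R2: [0, 0, 0, 0, 0]
R4 ← R4 − (2/13)·R2: [0, 0, 0, 0, 0]
Echelon form has 2 nonzero rows, so rank(A) = 2.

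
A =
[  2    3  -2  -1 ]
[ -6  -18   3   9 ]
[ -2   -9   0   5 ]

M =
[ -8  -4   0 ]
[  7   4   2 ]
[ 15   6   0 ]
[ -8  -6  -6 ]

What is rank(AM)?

2

First compute AM:
[[-17,  -2,  12],
 [-105, -84, -90],
 [-87, -58, -48]]
Now row reduce the product.
R2 ← R2 − (105/17)·R1: [0, -1218/17, -2790/17]
R3 ← R3 − (87/17)·R1: [0, -812/17, -1860/17]
R3 ← R3 − (2/3)·R2: [0, 0, 0]
2 nonzero rows, so rank(AM) = 2.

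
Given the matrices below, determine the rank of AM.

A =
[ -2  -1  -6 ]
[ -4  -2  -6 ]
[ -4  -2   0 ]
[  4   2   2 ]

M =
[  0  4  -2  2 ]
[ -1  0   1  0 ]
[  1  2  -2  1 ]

First compute AM:
[[ -5, -20,  15, -10],
 [ -4, -28,  18, -14],
 [  2, -16,   6,  -8],
 [  0,  20, -10,  10]]
Now row reduce the product.
R2 ← R2 − (4/5)·R1: [0, -12, 6, -6]
R3 ← R3 + (2/5)·R1: [0, -24, 12, -12]
R3 ← R3 − (2)·R2: [0, 0, 0, 0]
R4 ← R4 + (5/3)·R2: [0, 0, 0, 0]
2 nonzero rows, so rank(AM) = 2.

2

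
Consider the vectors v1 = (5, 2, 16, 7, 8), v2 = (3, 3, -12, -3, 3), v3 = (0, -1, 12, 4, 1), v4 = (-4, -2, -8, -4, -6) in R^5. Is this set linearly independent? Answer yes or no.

Form the matrix with these vectors as rows and row reduce.
R2 ← R2 − (3/5)·R1: [0, 9/5, -108/5, -36/5, -9/5]
R4 ← R4 + (4/5)·R1: [0, -2/5, 24/5, 8/5, 2/5]
R3 ← R3 + (5/9)·R2: [0, 0, 0, 0, 0]
R4 ← R4 + (2/9)·R2: [0, 0, 0, 0, 0]
2 nonzero rows, so the 4 vectors span a space of dimension 2.
Since 2 < 4, the vectors are linearly dependent.

no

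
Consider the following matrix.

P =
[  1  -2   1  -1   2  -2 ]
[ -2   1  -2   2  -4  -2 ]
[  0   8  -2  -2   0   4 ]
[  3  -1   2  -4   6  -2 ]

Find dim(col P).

3

Row reduce to echelon form.
R2 ← R2 + (2)·R1: [0, -3, 0, 0, 0, -6]
R4 ← R4 − (3)·R1: [0, 5, -1, -1, 0, 4]
R3 ← R3 + (8/3)·R2: [0, 0, -2, -2, 0, -12]
R4 ← R4 + (5/3)·R2: [0, 0, -1, -1, 0, -6]
R4 ← R4 − (1/2)·R3: [0, 0, 0, 0, 0, 0]
Echelon form has 3 nonzero rows, so rank(P) = 3.
The column space has dimension equal to the rank: 3.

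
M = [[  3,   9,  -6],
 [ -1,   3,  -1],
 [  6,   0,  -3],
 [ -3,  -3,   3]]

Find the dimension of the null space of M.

Row reduce to echelon form.
R2 ← R2 + (1/3)·R1: [0, 6, -3]
R3 ← R3 − (2)·R1: [0, -18, 9]
R4 ← R4 + R1: [0, 6, -3]
R3 ← R3 + (3)·R2: [0, 0, 0]
R4 ← R4 − R2: [0, 0, 0]
2 nonzero rows, so rank(M) = 2.
M has 3 columns; by rank–nullity, nullity = 3 − 2 = 1.

1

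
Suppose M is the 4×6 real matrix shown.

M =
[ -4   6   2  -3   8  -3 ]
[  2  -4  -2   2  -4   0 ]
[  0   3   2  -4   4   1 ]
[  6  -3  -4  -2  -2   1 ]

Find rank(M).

4

Row reduce to echelon form.
R2 ← R2 + (1/2)·R1: [0, -1, -1, 1/2, 0, -3/2]
R4 ← R4 + (3/2)·R1: [0, 6, -1, -13/2, 10, -7/2]
R3 ← R3 + (3)·R2: [0, 0, -1, -5/2, 4, -7/2]
R4 ← R4 + (6)·R2: [0, 0, -7, -7/2, 10, -25/2]
R4 ← R4 − (7)·R3: [0, 0, 0, 14, -18, 12]
Echelon form has 4 nonzero rows, so rank(M) = 4.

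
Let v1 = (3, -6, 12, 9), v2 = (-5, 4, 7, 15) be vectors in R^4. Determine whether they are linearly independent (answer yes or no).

Form the matrix with these vectors as rows and row reduce.
R2 ← R2 + (5/3)·R1: [0, -6, 27, 30]
2 nonzero rows, so the 2 vectors span a space of dimension 2.
Since 2 = 2, the vectors are linearly independent.

yes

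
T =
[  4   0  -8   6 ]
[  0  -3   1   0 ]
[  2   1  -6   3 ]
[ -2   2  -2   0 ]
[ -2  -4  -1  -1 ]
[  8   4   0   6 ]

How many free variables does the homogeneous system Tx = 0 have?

0

Row reduce to echelon form.
R3 ← R3 − (1/2)·R1: [0, 1, -2, 0]
R4 ← R4 + (1/2)·R1: [0, 2, -6, 3]
R5 ← R5 + (1/2)·R1: [0, -4, -5, 2]
R6 ← R6 − (2)·R1: [0, 4, 16, -6]
R3 ← R3 + (1/3)·R2: [0, 0, -5/3, 0]
R4 ← R4 + (2/3)·R2: [0, 0, -16/3, 3]
R5 ← R5 − (4/3)·R2: [0, 0, -19/3, 2]
R6 ← R6 + (4/3)·R2: [0, 0, 52/3, -6]
R4 ← R4 − (16/5)·R3: [0, 0, 0, 3]
R5 ← R5 − (19/5)·R3: [0, 0, 0, 2]
R6 ← R6 + (52/5)·R3: [0, 0, 0, -6]
R5 ← R5 − (2/3)·R4: [0, 0, 0, 0]
R6 ← R6 + (2)·R4: [0, 0, 0, 0]
4 nonzero rows, so rank(T) = 4.
T has 4 columns; by rank–nullity, nullity = 4 − 4 = 0.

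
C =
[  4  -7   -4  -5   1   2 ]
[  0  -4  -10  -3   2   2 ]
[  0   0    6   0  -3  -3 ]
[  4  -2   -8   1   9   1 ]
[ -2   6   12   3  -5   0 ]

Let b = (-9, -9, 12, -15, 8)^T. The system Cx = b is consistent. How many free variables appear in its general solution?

Row reduce the augmented matrix [C | b].
R4 ← R4 − R1: [0, 5, -4, 6, 8, -1, -6]
R5 ← R5 + (1/2)·R1: [0, 5/2, 10, 1/2, -9/2, 1, 7/2]
R4 ← R4 + (5/4)·R2: [0, 0, -33/2, 9/4, 21/2, 3/2, -69/4]
R5 ← R5 + (5/8)·R2: [0, 0, 15/4, -11/8, -13/4, 9/4, -17/8]
R4 ← R4 + (11/4)·R3: [0, 0, 0, 9/4, 9/4, -27/4, 63/4]
R5 ← R5 − (5/8)·R3: [0, 0, 0, -11/8, -11/8, 33/8, -77/8]
R5 ← R5 + (11/18)·R4: [0, 0, 0, 0, 0, 0, 0]
The echelon form has 4 nonzero rows, and every pivot lies in the first 6 columns, so rank(C) = rank([C|b]) = 4.
The system is consistent.
Free variables = (unknowns) − (rank) = 6 − 4 = 2.

2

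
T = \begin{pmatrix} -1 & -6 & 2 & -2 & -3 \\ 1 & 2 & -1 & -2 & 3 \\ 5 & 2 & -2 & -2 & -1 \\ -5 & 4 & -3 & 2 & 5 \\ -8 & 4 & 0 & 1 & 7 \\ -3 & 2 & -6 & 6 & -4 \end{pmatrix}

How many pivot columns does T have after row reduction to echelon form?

5

Row reduce to echelon form.
R2 ← R2 + R1: [0, -4, 1, -4, 0]
R3 ← R3 + (5)·R1: [0, -28, 8, -12, -16]
R4 ← R4 − (5)·R1: [0, 34, -13, 12, 20]
R5 ← R5 − (8)·R1: [0, 52, -16, 17, 31]
R6 ← R6 − (3)·R1: [0, 20, -12, 12, 5]
R3 ← R3 − (7)·R2: [0, 0, 1, 16, -16]
R4 ← R4 + (17/2)·R2: [0, 0, -9/2, -22, 20]
R5 ← R5 + (13)·R2: [0, 0, -3, -35, 31]
R6 ← R6 + (5)·R2: [0, 0, -7, -8, 5]
R4 ← R4 + (9/2)·R3: [0, 0, 0, 50, -52]
R5 ← R5 + (3)·R3: [0, 0, 0, 13, -17]
R6 ← R6 + (7)·R3: [0, 0, 0, 104, -107]
R5 ← R5 − (13/50)·R4: [0, 0, 0, 0, -87/25]
R6 ← R6 − (52/25)·R4: [0, 0, 0, 0, 29/25]
R6 ← R6 + (1/3)·R5: [0, 0, 0, 0, 0]
Echelon form has 5 nonzero rows, so rank(T) = 5.
Each nonzero row contributes one pivot column: 5 pivot columns.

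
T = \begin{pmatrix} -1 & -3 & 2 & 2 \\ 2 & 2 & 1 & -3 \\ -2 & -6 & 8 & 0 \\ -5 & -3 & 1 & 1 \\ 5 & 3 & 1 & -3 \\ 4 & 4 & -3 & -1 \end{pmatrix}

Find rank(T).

Row reduce to echelon form.
R2 ← R2 + (2)·R1: [0, -4, 5, 1]
R3 ← R3 − (2)·R1: [0, 0, 4, -4]
R4 ← R4 − (5)·R1: [0, 12, -9, -9]
R5 ← R5 + (5)·R1: [0, -12, 11, 7]
R6 ← R6 + (4)·R1: [0, -8, 5, 7]
R4 ← R4 + (3)·R2: [0, 0, 6, -6]
R5 ← R5 − (3)·R2: [0, 0, -4, 4]
R6 ← R6 − (2)·R2: [0, 0, -5, 5]
R4 ← R4 − (3/2)·R3: [0, 0, 0, 0]
R5 ← R5 + R3: [0, 0, 0, 0]
R6 ← R6 + (5/4)·R3: [0, 0, 0, 0]
Echelon form has 3 nonzero rows, so rank(T) = 3.

3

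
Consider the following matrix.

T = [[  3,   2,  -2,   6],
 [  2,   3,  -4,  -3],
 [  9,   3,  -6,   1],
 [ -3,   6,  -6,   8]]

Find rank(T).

Row reduce to echelon form.
R2 ← R2 − (2/3)·R1: [0, 5/3, -8/3, -7]
R3 ← R3 − (3)·R1: [0, -3, 0, -17]
R4 ← R4 + R1: [0, 8, -8, 14]
R3 ← R3 + (9/5)·R2: [0, 0, -24/5, -148/5]
R4 ← R4 − (24/5)·R2: [0, 0, 24/5, 238/5]
R4 ← R4 + R3: [0, 0, 0, 18]
Echelon form has 4 nonzero rows, so rank(T) = 4.

4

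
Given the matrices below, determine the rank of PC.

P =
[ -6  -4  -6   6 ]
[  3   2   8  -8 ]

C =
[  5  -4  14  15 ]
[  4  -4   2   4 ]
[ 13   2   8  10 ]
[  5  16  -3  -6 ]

First compute PC:
[[-94, 124, -158, -202],
 [ 87, -132, 134, 181]]
Now row reduce the product.
R2 ← R2 + (87/94)·R1: [0, -810/47, -575/47, -280/47]
2 nonzero rows, so rank(PC) = 2.

2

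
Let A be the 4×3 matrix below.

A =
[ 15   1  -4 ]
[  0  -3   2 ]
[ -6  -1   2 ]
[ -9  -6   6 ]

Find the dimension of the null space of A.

1

Row reduce to echelon form.
R3 ← R3 + (2/5)·R1: [0, -3/5, 2/5]
R4 ← R4 + (3/5)·R1: [0, -27/5, 18/5]
R3 ← R3 − (1/5)·R2: [0, 0, 0]
R4 ← R4 − (9/5)·R2: [0, 0, 0]
2 nonzero rows, so rank(A) = 2.
A has 3 columns; by rank–nullity, nullity = 3 − 2 = 1.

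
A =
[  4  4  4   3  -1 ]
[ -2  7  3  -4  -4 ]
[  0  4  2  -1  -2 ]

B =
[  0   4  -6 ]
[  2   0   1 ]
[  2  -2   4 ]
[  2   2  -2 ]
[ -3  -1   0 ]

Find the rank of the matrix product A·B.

2

First compute AB:
[[ 25,  15, -10],
 [ 24, -18,  39],
 [ 16,  -4,  14]]
Now row reduce the product.
R2 ← R2 − (24/25)·R1: [0, -162/5, 243/5]
R3 ← R3 − (16/25)·R1: [0, -68/5, 102/5]
R3 ← R3 − (34/81)·R2: [0, 0, 0]
2 nonzero rows, so rank(AB) = 2.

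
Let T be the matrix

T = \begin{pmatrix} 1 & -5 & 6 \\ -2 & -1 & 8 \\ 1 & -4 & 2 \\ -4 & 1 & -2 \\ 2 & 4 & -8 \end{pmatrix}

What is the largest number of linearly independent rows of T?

Row reduce to echelon form.
R2 ← R2 + (2)·R1: [0, -11, 20]
R3 ← R3 − R1: [0, 1, -4]
R4 ← R4 + (4)·R1: [0, -19, 22]
R5 ← R5 − (2)·R1: [0, 14, -20]
R3 ← R3 + (1/11)·R2: [0, 0, -24/11]
R4 ← R4 − (19/11)·R2: [0, 0, -138/11]
R5 ← R5 + (14/11)·R2: [0, 0, 60/11]
R4 ← R4 − (23/4)·R3: [0, 0, 0]
R5 ← R5 + (5/2)·R3: [0, 0, 0]
Echelon form has 3 nonzero rows, so rank(T) = 3.
The rank gives the maximum number of linearly independent rows: 3.

3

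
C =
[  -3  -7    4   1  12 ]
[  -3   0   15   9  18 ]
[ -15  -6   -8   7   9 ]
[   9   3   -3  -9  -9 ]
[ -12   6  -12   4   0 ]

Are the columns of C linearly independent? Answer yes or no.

Row reduce C to echelon form.
R2 ← R2 − R1: [0, 7, 11, 8, 6]
R3 ← R3 − (5)·R1: [0, 29, -28, 2, -51]
R4 ← R4 + (3)·R1: [0, -18, 9, -6, 27]
R5 ← R5 − (4)·R1: [0, 34, -28, 0, -48]
R3 ← R3 − (29/7)·R2: [0, 0, -515/7, -218/7, -531/7]
R4 ← R4 + (18/7)·R2: [0, 0, 261/7, 102/7, 297/7]
R5 ← R5 − (34/7)·R2: [0, 0, -570/7, -272/7, -540/7]
R4 ← R4 + (261/515)·R3: [0, 0, 0, -624/515, 2052/515]
R5 ← R5 − (114/103)·R3: [0, 0, 0, -452/103, 702/103]
R5 ← R5 − (565/156)·R4: [0, 0, 0, 0, -99/13]
5 pivots among 5 columns.
Every column is a pivot column, so the columns are linearly independent.

yes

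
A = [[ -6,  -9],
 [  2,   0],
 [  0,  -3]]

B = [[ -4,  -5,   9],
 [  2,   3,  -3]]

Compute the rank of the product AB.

2

First compute AB:
[[  6,   3, -27],
 [ -8, -10,  18],
 [ -6,  -9,   9]]
Now row reduce the product.
R2 ← R2 + (4/3)·R1: [0, -6, -18]
R3 ← R3 + R1: [0, -6, -18]
R3 ← R3 − R2: [0, 0, 0]
2 nonzero rows, so rank(AB) = 2.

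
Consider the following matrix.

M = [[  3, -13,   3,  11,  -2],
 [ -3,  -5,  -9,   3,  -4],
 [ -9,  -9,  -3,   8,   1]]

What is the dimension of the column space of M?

Row reduce to echelon form.
R2 ← R2 + R1: [0, -18, -6, 14, -6]
R3 ← R3 + (3)·R1: [0, -48, 6, 41, -5]
R3 ← R3 − (8/3)·R2: [0, 0, 22, 11/3, 11]
Echelon form has 3 nonzero rows, so rank(M) = 3.
The column space has dimension equal to the rank: 3.

3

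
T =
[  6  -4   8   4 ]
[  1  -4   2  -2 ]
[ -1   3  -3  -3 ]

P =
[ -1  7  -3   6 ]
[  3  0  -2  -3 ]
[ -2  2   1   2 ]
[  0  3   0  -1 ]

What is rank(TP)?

First compute TP:
[[-34,  70,  -2,  60],
 [-17,   5,   7,  24],
 [ 16, -22,  -6, -18]]
Now row reduce the product.
R2 ← R2 − (1/2)·R1: [0, -30, 8, -6]
R3 ← R3 + (8/17)·R1: [0, 186/17, -118/17, 174/17]
R3 ← R3 + (31/85)·R2: [0, 0, -342/85, 684/85]
3 nonzero rows, so rank(TP) = 3.

3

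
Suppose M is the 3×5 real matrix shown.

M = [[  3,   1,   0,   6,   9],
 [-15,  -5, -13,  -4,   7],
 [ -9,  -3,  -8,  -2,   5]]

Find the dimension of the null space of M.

Row reduce to echelon form.
R2 ← R2 + (5)·R1: [0, 0, -13, 26, 52]
R3 ← R3 + (3)·R1: [0, 0, -8, 16, 32]
R3 ← R3 − (8/13)·R2: [0, 0, 0, 0, 0]
2 nonzero rows, so rank(M) = 2.
M has 5 columns; by rank–nullity, nullity = 5 − 2 = 3.

3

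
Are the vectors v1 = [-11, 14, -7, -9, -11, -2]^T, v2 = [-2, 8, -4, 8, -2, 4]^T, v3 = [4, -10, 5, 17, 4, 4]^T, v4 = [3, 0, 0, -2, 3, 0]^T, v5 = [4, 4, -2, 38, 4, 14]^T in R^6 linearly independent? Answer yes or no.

no

Form the matrix with these vectors as rows and row reduce.
R2 ← R2 − (2/11)·R1: [0, 60/11, -30/11, 106/11, 0, 48/11]
R3 ← R3 + (4/11)·R1: [0, -54/11, 27/11, 151/11, 0, 36/11]
R4 ← R4 + (3/11)·R1: [0, 42/11, -21/11, -49/11, 0, -6/11]
R5 ← R5 + (4/11)·R1: [0, 100/11, -50/11, 382/11, 0, 146/11]
R3 ← R3 + (9/10)·R2: [0, 0, 0, 112/5, 0, 36/5]
R4 ← R4 − (7/10)·R2: [0, 0, 0, -56/5, 0, -18/5]
R5 ← R5 − (5/3)·R2: [0, 0, 0, 56/3, 0, 6]
R4 ← R4 + (1/2)·R3: [0, 0, 0, 0, 0, 0]
R5 ← R5 − (5/6)·R3: [0, 0, 0, 0, 0, 0]
3 nonzero rows, so the 5 vectors span a space of dimension 3.
Since 3 < 5, the vectors are linearly dependent.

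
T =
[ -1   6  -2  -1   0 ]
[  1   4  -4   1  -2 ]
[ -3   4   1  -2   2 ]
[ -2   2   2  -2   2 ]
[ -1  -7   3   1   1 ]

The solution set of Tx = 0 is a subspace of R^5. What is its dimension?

Row reduce to echelon form.
R2 ← R2 + R1: [0, 10, -6, 0, -2]
R3 ← R3 − (3)·R1: [0, -14, 7, 1, 2]
R4 ← R4 − (2)·R1: [0, -10, 6, 0, 2]
R5 ← R5 − R1: [0, -13, 5, 2, 1]
R3 ← R3 + (7/5)·R2: [0, 0, -7/5, 1, -4/5]
R4 ← R4 + R2: [0, 0, 0, 0, 0]
R5 ← R5 + (13/10)·R2: [0, 0, -14/5, 2, -8/5]
R5 ← R5 − (2)·R3: [0, 0, 0, 0, 0]
3 nonzero rows, so rank(T) = 3.
T has 5 columns; by rank–nullity, nullity = 5 − 3 = 2.

2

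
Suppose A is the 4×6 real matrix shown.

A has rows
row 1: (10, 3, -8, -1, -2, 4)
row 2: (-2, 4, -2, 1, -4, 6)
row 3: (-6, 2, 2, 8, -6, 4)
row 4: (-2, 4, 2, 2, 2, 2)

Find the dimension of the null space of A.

Row reduce to echelon form.
R2 ← R2 + (1/5)·R1: [0, 23/5, -18/5, 4/5, -22/5, 34/5]
R3 ← R3 + (3/5)·R1: [0, 19/5, -14/5, 37/5, -36/5, 32/5]
R4 ← R4 + (1/5)·R1: [0, 23/5, 2/5, 9/5, 8/5, 14/5]
R3 ← R3 − (19/23)·R2: [0, 0, 4/23, 155/23, -82/23, 18/23]
R4 ← R4 − R2: [0, 0, 4, 1, 6, -4]
R4 ← R4 − (23)·R3: [0, 0, 0, -154, 88, -22]
4 nonzero rows, so rank(A) = 4.
A has 6 columns; by rank–nullity, nullity = 6 − 4 = 2.

2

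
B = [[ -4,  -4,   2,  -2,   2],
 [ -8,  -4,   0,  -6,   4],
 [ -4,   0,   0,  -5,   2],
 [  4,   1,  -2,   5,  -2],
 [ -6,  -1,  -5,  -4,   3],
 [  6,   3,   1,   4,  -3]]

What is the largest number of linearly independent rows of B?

Row reduce to echelon form.
R2 ← R2 − (2)·R1: [0, 4, -4, -2, 0]
R3 ← R3 − R1: [0, 4, -2, -3, 0]
R4 ← R4 + R1: [0, -3, 0, 3, 0]
R5 ← R5 − (3/2)·R1: [0, 5, -8, -1, 0]
R6 ← R6 + (3/2)·R1: [0, -3, 4, 1, 0]
R3 ← R3 − R2: [0, 0, 2, -1, 0]
R4 ← R4 + (3/4)·R2: [0, 0, -3, 3/2, 0]
R5 ← R5 − (5/4)·R2: [0, 0, -3, 3/2, 0]
R6 ← R6 + (3/4)·R2: [0, 0, 1, -1/2, 0]
R4 ← R4 + (3/2)·R3: [0, 0, 0, 0, 0]
R5 ← R5 + (3/2)·R3: [0, 0, 0, 0, 0]
R6 ← R6 − (1/2)·R3: [0, 0, 0, 0, 0]
Echelon form has 3 nonzero rows, so rank(B) = 3.
The rank gives the maximum number of linearly independent rows: 3.

3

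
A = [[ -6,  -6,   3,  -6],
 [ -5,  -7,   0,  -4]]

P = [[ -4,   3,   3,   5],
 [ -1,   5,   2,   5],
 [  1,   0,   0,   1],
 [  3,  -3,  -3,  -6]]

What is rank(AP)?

First compute AP:
[[ 15, -30, -12, -21],
 [ 15, -38, -17, -36]]
Now row reduce the product.
R2 ← R2 − R1: [0, -8, -5, -15]
2 nonzero rows, so rank(AP) = 2.

2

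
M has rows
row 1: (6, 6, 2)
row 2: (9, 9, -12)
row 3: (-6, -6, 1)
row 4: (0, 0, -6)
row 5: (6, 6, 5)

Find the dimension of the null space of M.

1

Row reduce to echelon form.
R2 ← R2 − (3/2)·R1: [0, 0, -15]
R3 ← R3 + R1: [0, 0, 3]
R5 ← R5 − R1: [0, 0, 3]
R3 ← R3 + (1/5)·R2: [0, 0, 0]
R4 ← R4 − (2/5)·R2: [0, 0, 0]
R5 ← R5 + (1/5)·R2: [0, 0, 0]
2 nonzero rows, so rank(M) = 2.
M has 3 columns; by rank–nullity, nullity = 3 − 2 = 1.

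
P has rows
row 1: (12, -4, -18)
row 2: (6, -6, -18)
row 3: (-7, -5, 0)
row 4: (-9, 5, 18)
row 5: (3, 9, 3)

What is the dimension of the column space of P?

Row reduce to echelon form.
R2 ← R2 − (1/2)·R1: [0, -4, -9]
R3 ← R3 + (7/12)·R1: [0, -22/3, -21/2]
R4 ← R4 + (3/4)·R1: [0, 2, 9/2]
R5 ← R5 − (1/4)·R1: [0, 10, 15/2]
R3 ← R3 − (11/6)·R2: [0, 0, 6]
R4 ← R4 + (1/2)·R2: [0, 0, 0]
R5 ← R5 + (5/2)·R2: [0, 0, -15]
R5 ← R5 + (5/2)·R3: [0, 0, 0]
Echelon form has 3 nonzero rows, so rank(P) = 3.
The column space has dimension equal to the rank: 3.

3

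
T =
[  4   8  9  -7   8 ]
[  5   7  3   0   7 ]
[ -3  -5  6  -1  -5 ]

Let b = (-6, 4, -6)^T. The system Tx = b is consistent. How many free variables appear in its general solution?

2

Row reduce the augmented matrix [T | b].
R2 ← R2 − (5/4)·R1: [0, -3, -33/4, 35/4, -3, 23/2]
R3 ← R3 + (3/4)·R1: [0, 1, 51/4, -25/4, 1, -21/2]
R3 ← R3 + (1/3)·R2: [0, 0, 10, -10/3, 0, -20/3]
The echelon form has 3 nonzero rows, and every pivot lies in the first 5 columns, so rank(T) = rank([T|b]) = 3.
The system is consistent.
Free variables = (unknowns) − (rank) = 5 − 3 = 2.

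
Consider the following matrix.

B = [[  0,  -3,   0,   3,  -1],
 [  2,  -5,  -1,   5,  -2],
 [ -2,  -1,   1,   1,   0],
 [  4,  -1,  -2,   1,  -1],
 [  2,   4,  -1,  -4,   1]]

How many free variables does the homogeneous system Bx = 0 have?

Row reduce to echelon form.
Swap R1 ↔ R2
R3 ← R3 + R1: [0, -6, 0, 6, -2]
R4 ← R4 − (2)·R1: [0, 9, 0, -9, 3]
R5 ← R5 − R1: [0, 9, 0, -9, 3]
R3 ← R3 − (2)·R2: [0, 0, 0, 0, 0]
R4 ← R4 + (3)·R2: [0, 0, 0, 0, 0]
R5 ← R5 + (3)·R2: [0, 0, 0, 0, 0]
2 nonzero rows, so rank(B) = 2.
B has 5 columns; by rank–nullity, nullity = 5 − 2 = 3.

3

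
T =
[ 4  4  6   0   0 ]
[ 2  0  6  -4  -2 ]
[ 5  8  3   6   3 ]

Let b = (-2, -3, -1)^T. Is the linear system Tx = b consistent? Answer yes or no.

Row reduce the augmented matrix [T | b].
R2 ← R2 − (1/2)·R1: [0, -2, 3, -4, -2, -2]
R3 ← R3 − (5/4)·R1: [0, 3, -9/2, 6, 3, 3/2]
R3 ← R3 + (3/2)·R2: [0, 0, 0, 0, 0, -3/2]
The echelon form has 3 nonzero rows; the last pivot sits in the augmented column, so rank(T) = 2 but rank([T|b]) = 3.
Since the ranks differ, the system is inconsistent.

no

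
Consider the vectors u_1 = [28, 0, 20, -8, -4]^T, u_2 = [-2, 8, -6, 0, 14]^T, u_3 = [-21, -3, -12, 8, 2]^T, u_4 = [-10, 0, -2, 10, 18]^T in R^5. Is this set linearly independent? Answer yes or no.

Form the matrix with these vectors as rows and row reduce.
R2 ← R2 + (1/14)·R1: [0, 8, -32/7, -4/7, 96/7]
R3 ← R3 + (3/4)·R1: [0, -3, 3, 2, -1]
R4 ← R4 + (5/14)·R1: [0, 0, 36/7, 50/7, 116/7]
R3 ← R3 + (3/8)·R2: [0, 0, 9/7, 25/14, 29/7]
R4 ← R4 − (4)·R3: [0, 0, 0, 0, 0]
3 nonzero rows, so the 4 vectors span a space of dimension 3.
Since 3 < 4, the vectors are linearly dependent.

no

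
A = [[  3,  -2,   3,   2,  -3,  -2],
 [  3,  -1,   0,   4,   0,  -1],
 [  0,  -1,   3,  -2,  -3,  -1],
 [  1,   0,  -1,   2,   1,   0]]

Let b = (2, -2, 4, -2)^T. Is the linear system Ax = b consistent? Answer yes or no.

Row reduce the augmented matrix [A | b].
R2 ← R2 − R1: [0, 1, -3, 2, 3, 1, -4]
R4 ← R4 − (1/3)·R1: [0, 2/3, -2, 4/3, 2, 2/3, -8/3]
R3 ← R3 + R2: [0, 0, 0, 0, 0, 0, 0]
R4 ← R4 − (2/3)·R2: [0, 0, 0, 0, 0, 0, 0]
The echelon form has 2 nonzero rows, and every pivot lies in the first 6 columns, so rank(A) = rank([A|b]) = 2.
The system is consistent.

yes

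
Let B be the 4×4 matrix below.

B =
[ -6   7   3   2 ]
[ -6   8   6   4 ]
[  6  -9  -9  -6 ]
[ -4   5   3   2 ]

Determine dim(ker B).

Row reduce to echelon form.
R2 ← R2 − R1: [0, 1, 3, 2]
R3 ← R3 + R1: [0, -2, -6, -4]
R4 ← R4 − (2/3)·R1: [0, 1/3, 1, 2/3]
R3 ← R3 + (2)·R2: [0, 0, 0, 0]
R4 ← R4 − (1/3)·R2: [0, 0, 0, 0]
2 nonzero rows, so rank(B) = 2.
B has 4 columns; by rank–nullity, nullity = 4 − 2 = 2.

2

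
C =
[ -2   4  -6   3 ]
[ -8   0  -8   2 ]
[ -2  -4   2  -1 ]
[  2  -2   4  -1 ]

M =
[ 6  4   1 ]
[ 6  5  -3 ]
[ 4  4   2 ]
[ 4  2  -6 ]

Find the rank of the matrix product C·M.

First compute CM:
[[  0,  -6, -44],
 [-72, -60, -36],
 [-32, -22,  20],
 [ 12,  12,  22]]
Now row reduce the product.
Swap R1 ↔ R2
R3 ← R3 − (4/9)·R1: [0, 14/3, 36]
R4 ← R4 + (1/6)·R1: [0, 2, 16]
R3 ← R3 + (7/9)·R2: [0, 0, 16/9]
R4 ← R4 + (1/3)·R2: [0, 0, 4/3]
R4 ← R4 − (3/4)·R3: [0, 0, 0]
3 nonzero rows, so rank(CM) = 3.

3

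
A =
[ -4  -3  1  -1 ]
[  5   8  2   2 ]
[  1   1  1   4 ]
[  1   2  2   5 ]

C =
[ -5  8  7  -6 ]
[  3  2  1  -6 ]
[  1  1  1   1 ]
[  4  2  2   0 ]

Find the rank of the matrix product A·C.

First compute AC:
[[  8, -39, -32,  43],
 [  9,  62,  49, -76],
 [ 15,  19,  17, -11],
 [ 23,  24,  21, -16]]
Now row reduce the product.
R2 ← R2 − (9/8)·R1: [0, 847/8, 85, -995/8]
R3 ← R3 − (15/8)·R1: [0, 737/8, 77, -733/8]
R4 ← R4 − (23/8)·R1: [0, 1089/8, 113, -1117/8]
R3 ← R3 − (67/77)·R2: [0, 0, 234/77, 1278/77]
R4 ← R4 − (9/7)·R2: [0, 0, 26/7, 142/7]
R4 ← R4 − (11/9)·R3: [0, 0, 0, 0]
3 nonzero rows, so rank(AC) = 3.

3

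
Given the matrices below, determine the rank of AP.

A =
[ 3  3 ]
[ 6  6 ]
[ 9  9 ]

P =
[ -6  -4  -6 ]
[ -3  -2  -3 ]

First compute AP:
[[-27, -18, -27],
 [-54, -36, -54],
 [-81, -54, -81]]
Now row reduce the product.
R2 ← R2 − (2)·R1: [0, 0, 0]
R3 ← R3 − (3)·R1: [0, 0, 0]
1 nonzero row, so rank(AP) = 1.

1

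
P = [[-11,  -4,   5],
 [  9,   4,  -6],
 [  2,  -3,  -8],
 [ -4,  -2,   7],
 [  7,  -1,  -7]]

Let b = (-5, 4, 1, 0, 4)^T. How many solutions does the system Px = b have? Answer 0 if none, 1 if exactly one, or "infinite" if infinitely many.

0

Row reduce the augmented matrix [P | b].
R2 ← R2 + (9/11)·R1: [0, 8/11, -21/11, -1/11]
R3 ← R3 + (2/11)·R1: [0, -41/11, -78/11, 1/11]
R4 ← R4 − (4/11)·R1: [0, -6/11, 57/11, 20/11]
R5 ← R5 + (7/11)·R1: [0, -39/11, -42/11, 9/11]
R3 ← R3 + (41/8)·R2: [0, 0, -135/8, -3/8]
R4 ← R4 + (3/4)·R2: [0, 0, 15/4, 7/4]
R5 ← R5 + (39/8)·R2: [0, 0, -105/8, 3/8]
R4 ← R4 + (2/9)·R3: [0, 0, 0, 5/3]
R5 ← R5 − (7/9)·R3: [0, 0, 0, 2/3]
R5 ← R5 − (2/5)·R4: [0, 0, 0, 0]
The echelon form has 4 nonzero rows; the last pivot sits in the augmented column, so rank(P) = 3 but rank([P|b]) = 4.
Since the ranks differ, the system is inconsistent.
It has no solutions.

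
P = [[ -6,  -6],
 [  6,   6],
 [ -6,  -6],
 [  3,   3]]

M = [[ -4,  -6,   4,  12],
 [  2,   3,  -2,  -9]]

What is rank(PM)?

First compute PM:
[[ 12,  18, -12, -18],
 [-12, -18,  12,  18],
 [ 12,  18, -12, -18],
 [ -6,  -9,   6,   9]]
Now row reduce the product.
R2 ← R2 + R1: [0, 0, 0, 0]
R3 ← R3 − R1: [0, 0, 0, 0]
R4 ← R4 + (1/2)·R1: [0, 0, 0, 0]
1 nonzero row, so rank(PM) = 1.

1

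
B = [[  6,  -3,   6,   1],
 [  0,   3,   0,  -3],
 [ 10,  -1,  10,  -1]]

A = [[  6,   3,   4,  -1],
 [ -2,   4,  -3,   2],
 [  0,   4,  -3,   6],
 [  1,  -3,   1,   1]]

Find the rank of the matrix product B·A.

3

First compute BA:
[[ 43,  27,  16,  25],
 [ -9,  21, -12,   3],
 [ 61,  69,  12,  47]]
Now row reduce the product.
R2 ← R2 + (9/43)·R1: [0, 1146/43, -372/43, 354/43]
R3 ← R3 − (61/43)·R1: [0, 1320/43, -460/43, 496/43]
R3 ← R3 − (220/191)·R2: [0, 0, -140/191, 392/191]
3 nonzero rows, so rank(BA) = 3.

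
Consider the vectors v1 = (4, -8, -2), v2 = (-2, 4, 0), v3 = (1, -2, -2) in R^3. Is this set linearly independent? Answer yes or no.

Form the matrix with these vectors as rows and row reduce.
R2 ← R2 + (1/2)·R1: [0, 0, -1]
R3 ← R3 − (1/4)·R1: [0, 0, -3/2]
R3 ← R3 − (3/2)·R2: [0, 0, 0]
2 nonzero rows, so the 3 vectors span a space of dimension 2.
Since 2 < 3, the vectors are linearly dependent.

no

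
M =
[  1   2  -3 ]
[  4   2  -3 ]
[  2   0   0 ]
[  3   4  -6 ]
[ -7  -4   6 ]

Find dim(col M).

Row reduce to echelon form.
R2 ← R2 − (4)·R1: [0, -6, 9]
R3 ← R3 − (2)·R1: [0, -4, 6]
R4 ← R4 − (3)·R1: [0, -2, 3]
R5 ← R5 + (7)·R1: [0, 10, -15]
R3 ← R3 − (2/3)·R2: [0, 0, 0]
R4 ← R4 − (1/3)·R2: [0, 0, 0]
R5 ← R5 + (5/3)·R2: [0, 0, 0]
Echelon form has 2 nonzero rows, so rank(M) = 2.
The column space has dimension equal to the rank: 2.

2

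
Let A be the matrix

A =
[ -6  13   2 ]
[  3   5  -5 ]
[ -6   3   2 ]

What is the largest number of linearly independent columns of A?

3

Row reduce to echelon form.
R2 ← R2 + (1/2)·R1: [0, 23/2, -4]
R3 ← R3 − R1: [0, -10, 0]
R3 ← R3 + (20/23)·R2: [0, 0, -80/23]
Echelon form has 3 nonzero rows, so rank(A) = 3.
The rank gives the maximum number of linearly independent columns: 3.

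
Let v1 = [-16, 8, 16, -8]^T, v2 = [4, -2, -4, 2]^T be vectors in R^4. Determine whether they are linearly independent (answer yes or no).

no

Form the matrix with these vectors as rows and row reduce.
R2 ← R2 + (1/4)·R1: [0, 0, 0, 0]
1 nonzero row, so the 2 vectors span a space of dimension 1.
Since 1 < 2, the vectors are linearly dependent.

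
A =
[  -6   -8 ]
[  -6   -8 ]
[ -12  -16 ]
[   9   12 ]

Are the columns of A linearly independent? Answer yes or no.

no

Row reduce A to echelon form.
R2 ← R2 − R1: [0, 0]
R3 ← R3 − (2)·R1: [0, 0]
R4 ← R4 + (3/2)·R1: [0, 0]
1 pivot among 2 columns.
Only 1 < 2 pivot columns, so the columns are linearly dependent.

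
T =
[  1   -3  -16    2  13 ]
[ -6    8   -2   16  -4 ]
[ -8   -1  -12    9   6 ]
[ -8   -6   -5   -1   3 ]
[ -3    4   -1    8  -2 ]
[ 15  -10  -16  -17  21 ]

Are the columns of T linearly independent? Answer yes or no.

Row reduce T to echelon form.
R2 ← R2 + (6)·R1: [0, -10, -98, 28, 74]
R3 ← R3 + (8)·R1: [0, -25, -140, 25, 110]
R4 ← R4 + (8)·R1: [0, -30, -133, 15, 107]
R5 ← R5 + (3)·R1: [0, -5, -49, 14, 37]
R6 ← R6 − (15)·R1: [0, 35, 224, -47, -174]
R3 ← R3 − (5/2)·R2: [0, 0, 105, -45, -75]
R4 ← R4 − (3)·R2: [0, 0, 161, -69, -115]
R5 ← R5 − (1/2)·R2: [0, 0, 0, 0, 0]
R6 ← R6 + (7/2)·R2: [0, 0, -119, 51, 85]
R4 ← R4 − (23/15)·R3: [0, 0, 0, 0, 0]
R6 ← R6 + (17/15)·R3: [0, 0, 0, 0, 0]
3 pivots among 5 columns.
Only 3 < 5 pivot columns, so the columns are linearly dependent.

no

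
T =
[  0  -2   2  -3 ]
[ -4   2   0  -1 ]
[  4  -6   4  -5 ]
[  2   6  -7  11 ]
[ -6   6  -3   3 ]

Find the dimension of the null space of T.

Row reduce to echelon form.
Swap R1 ↔ R2
R3 ← R3 + R1: [0, -4, 4, -6]
R4 ← R4 + (1/2)·R1: [0, 7, -7, 21/2]
R5 ← R5 − (3/2)·R1: [0, 3, -3, 9/2]
R3 ← R3 − (2)·R2: [0, 0, 0, 0]
R4 ← R4 + (7/2)·R2: [0, 0, 0, 0]
R5 ← R5 + (3/2)·R2: [0, 0, 0, 0]
2 nonzero rows, so rank(T) = 2.
T has 4 columns; by rank–nullity, nullity = 4 − 2 = 2.

2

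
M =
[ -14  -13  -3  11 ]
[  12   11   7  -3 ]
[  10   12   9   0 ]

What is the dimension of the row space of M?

3

Row reduce to echelon form.
R2 ← R2 + (6/7)·R1: [0, -1/7, 31/7, 45/7]
R3 ← R3 + (5/7)·R1: [0, 19/7, 48/7, 55/7]
R3 ← R3 + (19)·R2: [0, 0, 91, 130]
Echelon form has 3 nonzero rows, so rank(M) = 3.
The row space has dimension equal to the rank: 3.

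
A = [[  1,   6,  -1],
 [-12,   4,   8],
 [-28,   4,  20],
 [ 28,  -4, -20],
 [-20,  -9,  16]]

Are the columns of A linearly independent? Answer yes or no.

Row reduce A to echelon form.
R2 ← R2 + (12)·R1: [0, 76, -4]
R3 ← R3 + (28)·R1: [0, 172, -8]
R4 ← R4 − (28)·R1: [0, -172, 8]
R5 ← R5 + (20)·R1: [0, 111, -4]
R3 ← R3 − (43/19)·R2: [0, 0, 20/19]
R4 ← R4 + (43/19)·R2: [0, 0, -20/19]
R5 ← R5 − (111/76)·R2: [0, 0, 35/19]
R4 ← R4 + R3: [0, 0, 0]
R5 ← R5 − (7/4)·R3: [0, 0, 0]
3 pivots among 3 columns.
Every column is a pivot column, so the columns are linearly independent.

yes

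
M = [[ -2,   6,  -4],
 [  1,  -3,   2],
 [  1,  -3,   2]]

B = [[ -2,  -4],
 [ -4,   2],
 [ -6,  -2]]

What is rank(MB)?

1

First compute MB:
[[  4,  28],
 [ -2, -14],
 [ -2, -14]]
Now row reduce the product.
R2 ← R2 + (1/2)·R1: [0, 0]
R3 ← R3 + (1/2)·R1: [0, 0]
1 nonzero row, so rank(MB) = 1.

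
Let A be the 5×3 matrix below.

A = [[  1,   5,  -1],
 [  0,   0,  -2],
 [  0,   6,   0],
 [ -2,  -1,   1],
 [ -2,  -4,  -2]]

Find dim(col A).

Row reduce to echelon form.
R4 ← R4 + (2)·R1: [0, 9, -1]
R5 ← R5 + (2)·R1: [0, 6, -4]
Swap R2 ↔ R3
R4 ← R4 − (3/2)·R2: [0, 0, -1]
R5 ← R5 − R2: [0, 0, -4]
R4 ← R4 − (1/2)·R3: [0, 0, 0]
R5 ← R5 − (2)·R3: [0, 0, 0]
Echelon form has 3 nonzero rows, so rank(A) = 3.
The column space has dimension equal to the rank: 3.

3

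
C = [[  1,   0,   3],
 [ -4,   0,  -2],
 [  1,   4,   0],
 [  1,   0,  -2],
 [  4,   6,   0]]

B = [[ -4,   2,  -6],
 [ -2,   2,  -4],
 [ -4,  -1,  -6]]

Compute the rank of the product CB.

3

First compute CB:
[[-16,  -1, -24],
 [ 24,  -6,  36],
 [-12,  10, -22],
 [  4,   4,   6],
 [-28,  20, -48]]
Now row reduce the product.
R2 ← R2 + (3/2)·R1: [0, -15/2, 0]
R3 ← R3 − (3/4)·R1: [0, 43/4, -4]
R4 ← R4 + (1/4)·R1: [0, 15/4, 0]
R5 ← R5 − (7/4)·R1: [0, 87/4, -6]
R3 ← R3 + (43/30)·R2: [0, 0, -4]
R4 ← R4 + (1/2)·R2: [0, 0, 0]
R5 ← R5 + (29/10)·R2: [0, 0, -6]
R5 ← R5 − (3/2)·R3: [0, 0, 0]
3 nonzero rows, so rank(CB) = 3.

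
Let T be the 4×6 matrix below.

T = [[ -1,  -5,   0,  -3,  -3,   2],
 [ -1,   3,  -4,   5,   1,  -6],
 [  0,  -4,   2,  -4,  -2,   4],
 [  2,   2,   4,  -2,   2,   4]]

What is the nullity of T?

4

Row reduce to echelon form.
R2 ← R2 − R1: [0, 8, -4, 8, 4, -8]
R4 ← R4 + (2)·R1: [0, -8, 4, -8, -4, 8]
R3 ← R3 + (1/2)·R2: [0, 0, 0, 0, 0, 0]
R4 ← R4 + R2: [0, 0, 0, 0, 0, 0]
2 nonzero rows, so rank(T) = 2.
T has 6 columns; by rank–nullity, nullity = 6 − 2 = 4.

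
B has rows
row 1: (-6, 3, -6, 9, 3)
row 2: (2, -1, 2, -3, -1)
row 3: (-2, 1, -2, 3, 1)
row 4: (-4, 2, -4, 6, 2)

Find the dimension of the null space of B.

Row reduce to echelon form.
R2 ← R2 + (1/3)·R1: [0, 0, 0, 0, 0]
R3 ← R3 − (1/3)·R1: [0, 0, 0, 0, 0]
R4 ← R4 − (2/3)·R1: [0, 0, 0, 0, 0]
1 nonzero row, so rank(B) = 1.
B has 5 columns; by rank–nullity, nullity = 5 − 1 = 4.

4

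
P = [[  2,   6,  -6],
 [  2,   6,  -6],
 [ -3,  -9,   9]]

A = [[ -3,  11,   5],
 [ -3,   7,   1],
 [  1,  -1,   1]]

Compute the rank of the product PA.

First compute PA:
[[-30,  70,  10],
 [-30,  70,  10],
 [ 45, -105, -15]]
Now row reduce the product.
R2 ← R2 − R1: [0, 0, 0]
R3 ← R3 + (3/2)·R1: [0, 0, 0]
1 nonzero row, so rank(PA) = 1.

1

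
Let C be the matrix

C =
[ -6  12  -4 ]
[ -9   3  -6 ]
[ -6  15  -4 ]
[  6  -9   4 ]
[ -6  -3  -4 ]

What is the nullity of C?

Row reduce to echelon form.
R2 ← R2 − (3/2)·R1: [0, -15, 0]
R3 ← R3 − R1: [0, 3, 0]
R4 ← R4 + R1: [0, 3, 0]
R5 ← R5 − R1: [0, -15, 0]
R3 ← R3 + (1/5)·R2: [0, 0, 0]
R4 ← R4 + (1/5)·R2: [0, 0, 0]
R5 ← R5 − R2: [0, 0, 0]
2 nonzero rows, so rank(C) = 2.
C has 3 columns; by rank–nullity, nullity = 3 − 2 = 1.

1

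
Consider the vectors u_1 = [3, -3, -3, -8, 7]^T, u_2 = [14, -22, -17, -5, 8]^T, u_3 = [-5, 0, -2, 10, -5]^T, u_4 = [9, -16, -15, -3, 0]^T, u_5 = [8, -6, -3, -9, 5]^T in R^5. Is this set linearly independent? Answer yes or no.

no

Form the matrix with these vectors as rows and row reduce.
R2 ← R2 − (14/3)·R1: [0, -8, -3, 97/3, -74/3]
R3 ← R3 + (5/3)·R1: [0, -5, -7, -10/3, 20/3]
R4 ← R4 − (3)·R1: [0, -7, -6, 21, -21]
R5 ← R5 − (8/3)·R1: [0, 2, 5, 37/3, -41/3]
R3 ← R3 − (5/8)·R2: [0, 0, -41/8, -565/24, 265/12]
R4 ← R4 − (7/8)·R2: [0, 0, -27/8, -175/24, 7/12]
R5 ← R5 + (1/4)·R2: [0, 0, 17/4, 245/12, -119/6]
R4 ← R4 − (27/41)·R3: [0, 0, 0, 1010/123, -1717/123]
R5 ← R5 + (34/41)·R3: [0, 0, 0, 110/123, -187/123]
R5 ← R5 − (11/101)·R4: [0, 0, 0, 0, 0]
4 nonzero rows, so the 5 vectors span a space of dimension 4.
Since 4 < 5, the vectors are linearly dependent.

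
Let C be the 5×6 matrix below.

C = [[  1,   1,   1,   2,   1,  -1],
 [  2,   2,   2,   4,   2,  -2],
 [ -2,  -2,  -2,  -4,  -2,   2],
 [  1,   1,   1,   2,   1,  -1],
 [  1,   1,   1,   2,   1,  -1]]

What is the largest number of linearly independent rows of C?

Row reduce to echelon form.
R2 ← R2 − (2)·R1: [0, 0, 0, 0, 0, 0]
R3 ← R3 + (2)·R1: [0, 0, 0, 0, 0, 0]
R4 ← R4 − R1: [0, 0, 0, 0, 0, 0]
R5 ← R5 − R1: [0, 0, 0, 0, 0, 0]
Echelon form has 1 nonzero row, so rank(C) = 1.
The rank gives the maximum number of linearly independent rows: 1.

1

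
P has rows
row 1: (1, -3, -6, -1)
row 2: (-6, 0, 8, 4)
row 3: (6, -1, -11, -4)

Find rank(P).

3

Row reduce to echelon form.
R2 ← R2 + (6)·R1: [0, -18, -28, -2]
R3 ← R3 − (6)·R1: [0, 17, 25, 2]
R3 ← R3 + (17/18)·R2: [0, 0, -13/9, 1/9]
Echelon form has 3 nonzero rows, so rank(P) = 3.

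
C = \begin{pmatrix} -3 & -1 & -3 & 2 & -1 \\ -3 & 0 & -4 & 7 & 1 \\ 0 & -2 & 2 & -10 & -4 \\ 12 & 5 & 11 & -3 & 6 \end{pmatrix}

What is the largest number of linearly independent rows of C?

Row reduce to echelon form.
R2 ← R2 − R1: [0, 1, -1, 5, 2]
R4 ← R4 + (4)·R1: [0, 1, -1, 5, 2]
R3 ← R3 + (2)·R2: [0, 0, 0, 0, 0]
R4 ← R4 − R2: [0, 0, 0, 0, 0]
Echelon form has 2 nonzero rows, so rank(C) = 2.
The rank gives the maximum number of linearly independent rows: 2.

2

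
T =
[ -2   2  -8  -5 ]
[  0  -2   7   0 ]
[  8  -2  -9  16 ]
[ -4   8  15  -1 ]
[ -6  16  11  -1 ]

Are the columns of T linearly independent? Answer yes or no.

no

Row reduce T to echelon form.
R3 ← R3 + (4)·R1: [0, 6, -41, -4]
R4 ← R4 − (2)·R1: [0, 4, 31, 9]
R5 ← R5 − (3)·R1: [0, 10, 35, 14]
R3 ← R3 + (3)·R2: [0, 0, -20, -4]
R4 ← R4 + (2)·R2: [0, 0, 45, 9]
R5 ← R5 + (5)·R2: [0, 0, 70, 14]
R4 ← R4 + (9/4)·R3: [0, 0, 0, 0]
R5 ← R5 + (7/2)·R3: [0, 0, 0, 0]
3 pivots among 4 columns.
Only 3 < 4 pivot columns, so the columns are linearly dependent.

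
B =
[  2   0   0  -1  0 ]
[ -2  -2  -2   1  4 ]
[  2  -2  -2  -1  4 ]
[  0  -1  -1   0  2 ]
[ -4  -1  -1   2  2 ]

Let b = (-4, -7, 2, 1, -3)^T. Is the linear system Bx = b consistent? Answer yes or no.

no

Row reduce the augmented matrix [B | b].
R2 ← R2 + R1: [0, -2, -2, 0, 4, -11]
R3 ← R3 − R1: [0, -2, -2, 0, 4, 6]
R5 ← R5 + (2)·R1: [0, -1, -1, 0, 2, -11]
R3 ← R3 − R2: [0, 0, 0, 0, 0, 17]
R4 ← R4 − (1/2)·R2: [0, 0, 0, 0, 0, 13/2]
R5 ← R5 − (1/2)·R2: [0, 0, 0, 0, 0, -11/2]
R4 ← R4 − (13/34)·R3: [0, 0, 0, 0, 0, 0]
R5 ← R5 + (11/34)·R3: [0, 0, 0, 0, 0, 0]
The echelon form has 3 nonzero rows; the last pivot sits in the augmented column, so rank(B) = 2 but rank([B|b]) = 3.
Since the ranks differ, the system is inconsistent.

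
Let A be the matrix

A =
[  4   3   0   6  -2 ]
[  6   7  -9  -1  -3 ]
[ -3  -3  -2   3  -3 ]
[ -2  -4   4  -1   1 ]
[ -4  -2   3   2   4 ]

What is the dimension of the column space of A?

Row reduce to echelon form.
R2 ← R2 − (3/2)·R1: [0, 5/2, -9, -10, 0]
R3 ← R3 + (3/4)·R1: [0, -3/4, -2, 15/2, -9/2]
R4 ← R4 + (1/2)·R1: [0, -5/2, 4, 2, 0]
R5 ← R5 + R1: [0, 1, 3, 8, 2]
R3 ← R3 + (3/10)·R2: [0, 0, -47/10, 9/2, -9/2]
R4 ← R4 + R2: [0, 0, -5, -8, 0]
R5 ← R5 − (2/5)·R2: [0, 0, 33/5, 12, 2]
R4 ← R4 − (50/47)·R3: [0, 0, 0, -601/47, 225/47]
R5 ← R5 + (66/47)·R3: [0, 0, 0, 861/47, -203/47]
R5 ← R5 + (861/601)·R4: [0, 0, 0, 0, 1526/601]
Echelon form has 5 nonzero rows, so rank(A) = 5.
The column space has dimension equal to the rank: 5.

5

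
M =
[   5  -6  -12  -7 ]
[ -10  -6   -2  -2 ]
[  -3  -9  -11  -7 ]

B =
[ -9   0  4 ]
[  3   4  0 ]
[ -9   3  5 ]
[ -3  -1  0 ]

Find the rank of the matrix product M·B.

First compute MB:
[[ 66, -53, -40],
 [ 96, -28, -50],
 [120, -62, -67]]
Now row reduce the product.
R2 ← R2 − (16/11)·R1: [0, 540/11, 90/11]
R3 ← R3 − (20/11)·R1: [0, 378/11, 63/11]
R3 ← R3 − (7/10)·R2: [0, 0, 0]
2 nonzero rows, so rank(MB) = 2.

2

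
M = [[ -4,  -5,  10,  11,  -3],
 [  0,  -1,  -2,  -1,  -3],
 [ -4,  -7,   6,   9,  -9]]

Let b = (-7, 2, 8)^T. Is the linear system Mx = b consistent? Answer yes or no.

Row reduce the augmented matrix [M | b].
R3 ← R3 − R1: [0, -2, -4, -2, -6, 15]
R3 ← R3 − (2)·R2: [0, 0, 0, 0, 0, 11]
The echelon form has 3 nonzero rows; the last pivot sits in the augmented column, so rank(M) = 2 but rank([M|b]) = 3.
Since the ranks differ, the system is inconsistent.

no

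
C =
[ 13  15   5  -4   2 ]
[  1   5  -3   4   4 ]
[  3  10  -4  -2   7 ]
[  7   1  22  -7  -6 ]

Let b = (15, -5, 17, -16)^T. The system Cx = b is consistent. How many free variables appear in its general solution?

1

Row reduce the augmented matrix [C | b].
R2 ← R2 − (1/13)·R1: [0, 50/13, -44/13, 56/13, 50/13, -80/13]
R3 ← R3 − (3/13)·R1: [0, 85/13, -67/13, -14/13, 85/13, 176/13]
R4 ← R4 − (7/13)·R1: [0, -92/13, 251/13, -63/13, -92/13, -313/13]
R3 ← R3 − (17/10)·R2: [0, 0, 3/5, -42/5, 0, 24]
R4 ← R4 + (46/25)·R2: [0, 0, 327/25, 77/25, 0, -177/5]
R4 ← R4 − (109/5)·R3: [0, 0, 0, 931/5, 0, -2793/5]
The echelon form has 4 nonzero rows, and every pivot lies in the first 5 columns, so rank(C) = rank([C|b]) = 4.
The system is consistent.
Free variables = (unknowns) − (rank) = 5 − 4 = 1.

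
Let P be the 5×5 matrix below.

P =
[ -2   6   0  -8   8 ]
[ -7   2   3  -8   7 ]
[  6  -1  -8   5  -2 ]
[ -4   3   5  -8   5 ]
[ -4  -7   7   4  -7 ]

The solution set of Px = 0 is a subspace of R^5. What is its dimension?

Row reduce to echelon form.
R2 ← R2 − (7/2)·R1: [0, -19, 3, 20, -21]
R3 ← R3 + (3)·R1: [0, 17, -8, -19, 22]
R4 ← R4 − (2)·R1: [0, -9, 5, 8, -11]
R5 ← R5 − (2)·R1: [0, -19, 7, 20, -23]
R3 ← R3 + (17/19)·R2: [0, 0, -101/19, -21/19, 61/19]
R4 ← R4 − (9/19)·R2: [0, 0, 68/19, -28/19, -20/19]
R5 ← R5 − R2: [0, 0, 4, 0, -2]
R4 ← R4 + (68/101)·R3: [0, 0, 0, -224/101, 112/101]
R5 ← R5 + (76/101)·R3: [0, 0, 0, -84/101, 42/101]
R5 ← R5 − (3/8)·R4: [0, 0, 0, 0, 0]
4 nonzero rows, so rank(P) = 4.
P has 5 columns; by rank–nullity, nullity = 5 − 4 = 1.

1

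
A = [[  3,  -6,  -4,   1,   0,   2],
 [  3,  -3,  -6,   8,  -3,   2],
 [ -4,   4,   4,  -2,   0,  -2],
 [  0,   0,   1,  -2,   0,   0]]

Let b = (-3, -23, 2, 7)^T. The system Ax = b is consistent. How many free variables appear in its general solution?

Row reduce the augmented matrix [A | b].
R2 ← R2 − R1: [0, 3, -2, 7, -3, 0, -20]
R3 ← R3 + (4/3)·R1: [0, -4, -4/3, -2/3, 0, 2/3, -2]
R3 ← R3 + (4/3)·R2: [0, 0, -4, 26/3, -4, 2/3, -86/3]
R4 ← R4 + (1/4)·R3: [0, 0, 0, 1/6, -1, 1/6, -1/6]
The echelon form has 4 nonzero rows, and every pivot lies in the first 6 columns, so rank(A) = rank([A|b]) = 4.
The system is consistent.
Free variables = (unknowns) − (rank) = 6 − 4 = 2.

2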